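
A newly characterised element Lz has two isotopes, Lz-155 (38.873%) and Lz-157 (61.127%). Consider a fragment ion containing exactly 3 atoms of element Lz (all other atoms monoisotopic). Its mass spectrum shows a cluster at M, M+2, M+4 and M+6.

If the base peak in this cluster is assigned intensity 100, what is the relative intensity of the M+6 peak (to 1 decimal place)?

Binomial terms of (0.38873 + 0.61127)^3: M 0.0587, M+2 0.2771, M+4 0.4357, M+6 0.2284 → M+4 is the base peak.
P(M+4) = C(3,2) × 0.38873^1 × 0.61127^2 = 3 × 0.38873 × 0.37365101 = 0.435748 (base)
P(M+6) = C(3,3) × 0.38873^0 × 0.61127^3 = 1 × 1.0000 × 0.22840165 = 0.228402
Relative intensity = 0.228402 / 0.435748 × 100 = 52.4

52.4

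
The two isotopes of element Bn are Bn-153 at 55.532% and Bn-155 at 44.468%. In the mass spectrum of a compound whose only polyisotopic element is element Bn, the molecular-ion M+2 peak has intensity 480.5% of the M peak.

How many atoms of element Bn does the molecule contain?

6

With n Bn atoms, P(M+2)/P(M) = C(n,1)·p^(n−1)q / p^n = n·q/p = n · 0.44468/0.55532.
n = 4.805 × 0.55532/0.44468 = 6.00 ≈ 6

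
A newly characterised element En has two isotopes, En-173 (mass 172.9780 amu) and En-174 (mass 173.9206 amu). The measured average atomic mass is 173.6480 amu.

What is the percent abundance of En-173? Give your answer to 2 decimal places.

28.92%

With x = fraction of En-173 (so En-174 is 1 − x):
172.9780·x + 173.9206·(1 − x) = 173.6480
(172.9780 − 173.9206)·x = 173.6480 − 173.9206
x = -0.2726 / -0.9426 = 0.28920 → 28.92% En-173, 71.08% En-174.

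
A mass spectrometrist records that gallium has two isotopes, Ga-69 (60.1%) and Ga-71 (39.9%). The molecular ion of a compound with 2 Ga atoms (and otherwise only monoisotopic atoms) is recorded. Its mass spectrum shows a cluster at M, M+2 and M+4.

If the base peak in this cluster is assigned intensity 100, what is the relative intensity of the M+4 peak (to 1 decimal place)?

Binomial terms of (0.601 + 0.399)^2: M 0.3612, M+2 0.4796, M+4 0.1592 → M+2 is the base peak.
P(M+2) = C(2,1) × 0.601^1 × 0.399^1 = 2 × 0.6010 × 0.3990 = 0.479598 (base)
P(M+4) = C(2,2) × 0.601^0 × 0.399^2 = 1 × 1.0000 × 0.159201 = 0.159201
Relative intensity = 0.159201 / 0.479598 × 100 = 33.2

33.2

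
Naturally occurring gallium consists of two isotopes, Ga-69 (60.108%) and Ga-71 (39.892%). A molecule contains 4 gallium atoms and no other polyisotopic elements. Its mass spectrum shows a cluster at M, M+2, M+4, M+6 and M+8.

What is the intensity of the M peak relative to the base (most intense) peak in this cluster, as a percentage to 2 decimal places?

37.67%

Term probabilities: M 0.1305, M+2 0.3465, M+4 0.3450, M+6 0.1526, M+8 0.0253. Base peak = M+2.
P(M+2) = C(4,1) × 0.60108^3 × 0.39892^1 = 4 × 0.2171685 × 0.39892 = 0.346531 (base)
P(M) = C(4,0) × 0.60108^4 × 0.39892^0 = 1 × 0.13053564 × 1.0000 = 0.130536
Relative intensity = 0.130536 / 0.346531 × 100 = 37.67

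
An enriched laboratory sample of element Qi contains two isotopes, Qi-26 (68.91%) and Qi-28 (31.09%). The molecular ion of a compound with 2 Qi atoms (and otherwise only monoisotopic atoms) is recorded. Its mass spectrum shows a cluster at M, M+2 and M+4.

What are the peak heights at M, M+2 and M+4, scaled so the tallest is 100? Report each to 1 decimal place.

The 2 Qi atoms are independent, so intensities follow the terms of (0.6891 + 0.3109)^2.
P(M) = 0.6891^2 = 0.474859
P(M+2) = 2 × 0.6891^1 × 0.3109^1 = 0.428482
P(M+4) = 0.3109^2 = 0.096659
The M peak is largest (0.474859); scaling to 100 gives 100.0 : 90.2 : 20.4.

100.0 : 90.2 : 20.4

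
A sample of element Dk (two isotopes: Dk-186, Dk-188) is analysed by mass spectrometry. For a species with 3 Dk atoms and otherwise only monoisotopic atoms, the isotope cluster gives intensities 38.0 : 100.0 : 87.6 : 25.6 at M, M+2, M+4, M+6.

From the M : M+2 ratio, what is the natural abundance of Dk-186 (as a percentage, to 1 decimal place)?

Write p for the Dk-186 fraction. I(M+2)/I(M) = [C(3,1)·p^2·(1−p)] / p^3 = 3·(1−p)/p = 100.0/38.0 = 2.6316
(1−p)/p = 2.6316/3 = 0.8772  ⇒  p = 1/(1 + 0.8772) = 0.5327
Dk-186: 53.3%, Dk-188: 46.7%.

53.3%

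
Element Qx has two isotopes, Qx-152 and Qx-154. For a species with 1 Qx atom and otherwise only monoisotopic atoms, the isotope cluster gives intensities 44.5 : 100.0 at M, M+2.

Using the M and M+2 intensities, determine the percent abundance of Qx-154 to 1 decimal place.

If p is the fraction of Qx that is Qx-152, then I(M+2)/I(M) = [C(1,1)·p^0·(1−p)] / p^1 = 1·(1−p)/p = 100.0/44.5 = 2.2472
(1−p)/p = 2.2472/1 = 2.2472  ⇒  p = 1/(1 + 2.2472) = 0.3080
Qx-152: 30.8%, Qx-154: 69.2%.

69.2%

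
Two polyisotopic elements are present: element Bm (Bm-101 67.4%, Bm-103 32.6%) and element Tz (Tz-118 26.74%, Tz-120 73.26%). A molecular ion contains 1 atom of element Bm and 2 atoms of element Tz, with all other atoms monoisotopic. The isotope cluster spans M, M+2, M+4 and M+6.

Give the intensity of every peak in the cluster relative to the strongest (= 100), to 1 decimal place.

9.8 : 58.7 : 100.0 : 35.7

Element Bm pattern (n=1): 0.6740 : 0.3260
Element Tz pattern (n=2): 0.07150276 : 0.39179448 : 0.53670276
Convolve the two distributions (both contribute in 2-u steps):
  M: 0.6740×0.07150276 = 0.048193
  M+2: 0.6740×0.39179448 + 0.3260×0.07150276 = 0.287379
  M+4: 0.6740×0.53670276 + 0.3260×0.39179448 = 0.489463
  M+6: 0.3260×0.53670276 = 0.174965
Scale to base peak (0.489463) = 100: 9.8 : 58.7 : 100.0 : 35.7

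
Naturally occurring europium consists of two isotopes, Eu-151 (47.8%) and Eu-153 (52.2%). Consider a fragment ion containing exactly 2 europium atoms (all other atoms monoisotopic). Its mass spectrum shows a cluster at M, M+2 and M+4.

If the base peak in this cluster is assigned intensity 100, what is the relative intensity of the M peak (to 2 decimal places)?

(0.478 + 0.522)^2 gives M 0.2285, M+2 0.4990, M+4 0.2725; the largest is M+2.
P(M+2) = C(2,1) × 0.478^1 × 0.522^1 = 2 × 0.4780 × 0.5220 = 0.499032 (base)
P(M) = C(2,0) × 0.478^2 × 0.522^0 = 1 × 0.228484 × 1.0000 = 0.228484
Relative intensity = 0.228484 / 0.499032 × 100 = 45.79

45.79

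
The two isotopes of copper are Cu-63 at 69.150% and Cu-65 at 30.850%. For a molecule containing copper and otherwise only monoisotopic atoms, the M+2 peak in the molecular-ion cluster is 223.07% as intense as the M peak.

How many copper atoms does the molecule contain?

5

For n independent Cu atoms, I(M+2)/I(M) = n · (abundance Cu-65) / (abundance Cu-63) = n · 0.30850/0.69150.
n = 2.2307 × 0.69150/0.30850 = 5.00 ≈ 5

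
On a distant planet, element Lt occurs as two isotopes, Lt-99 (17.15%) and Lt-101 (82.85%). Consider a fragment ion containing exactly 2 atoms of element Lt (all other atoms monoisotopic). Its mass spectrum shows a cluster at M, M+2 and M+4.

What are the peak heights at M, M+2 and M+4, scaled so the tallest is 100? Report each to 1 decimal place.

The 2 Lt atoms are independent, so intensities follow the terms of (0.1715 + 0.8285)^2.
P(M) = 0.1715^2 = 0.029412
P(M+2) = 2 × 0.1715^1 × 0.8285^1 = 0.284175
P(M+4) = 0.8285^2 = 0.686412
The M+4 peak is largest (0.686412); scaling to 100 gives 4.3 : 41.4 : 100.0.

4.3 : 41.4 : 100.0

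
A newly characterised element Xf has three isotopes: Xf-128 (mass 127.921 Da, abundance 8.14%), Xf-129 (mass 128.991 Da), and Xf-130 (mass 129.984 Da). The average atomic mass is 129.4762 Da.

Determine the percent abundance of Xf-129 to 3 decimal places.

34.227%

Let x and y be the fractions of Xf-129 and Xf-130. Then x + y = 1 − 0.0814 = 0.9186 and 128.991x + 129.984y = 129.4762 − 0.0814×127.921 = 119.0634306.
Substituting: 128.991x + 129.984(0.9186 − x) = 119.0634306
(128.991 − 129.984)x = -0.3398718  ⇒  x = 0.34227, y = 0.57633
Xf-129: 34.227%, Xf-130: 57.633%.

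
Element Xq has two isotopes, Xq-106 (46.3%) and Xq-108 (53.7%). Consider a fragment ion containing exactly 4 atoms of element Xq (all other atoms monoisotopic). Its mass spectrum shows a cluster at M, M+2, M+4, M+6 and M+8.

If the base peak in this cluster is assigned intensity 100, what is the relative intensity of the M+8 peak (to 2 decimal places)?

Term probabilities: M 0.0460, M+2 0.2132, M+4 0.3709, M+6 0.2868, M+8 0.0832. Base peak = M+4.
P(M+4) = C(4,2) × 0.463^2 × 0.537^2 = 6 × 0.214369 × 0.288369 = 0.370904 (base)
P(M+8) = C(4,4) × 0.463^0 × 0.537^4 = 1 × 1.0000 × 0.08315668 = 0.083157
Relative intensity = 0.083157 / 0.370904 × 100 = 22.42

22.42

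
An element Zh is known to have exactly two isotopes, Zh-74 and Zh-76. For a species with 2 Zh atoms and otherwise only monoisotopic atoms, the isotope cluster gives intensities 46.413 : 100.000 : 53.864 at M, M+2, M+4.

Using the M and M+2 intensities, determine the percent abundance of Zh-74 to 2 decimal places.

48.14%

Let p = fractional abundance of Zh-74. I(M+2)/I(M) = [C(2,1)·p^1·(1−p)] / p^2 = 2·(1−p)/p = 100.000/46.413 = 2.1546
(1−p)/p = 2.1546/2 = 1.0773  ⇒  p = 1/(1 + 1.0773) = 0.4814
Zh-74: 48.14%, Zh-76: 51.86%.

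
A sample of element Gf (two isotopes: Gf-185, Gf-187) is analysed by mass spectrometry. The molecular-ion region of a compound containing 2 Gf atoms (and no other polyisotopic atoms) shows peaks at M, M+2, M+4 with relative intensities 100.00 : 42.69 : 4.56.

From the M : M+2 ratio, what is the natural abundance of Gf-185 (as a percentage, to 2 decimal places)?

82.41%

If p is the fraction of Gf that is Gf-185, then I(M+2)/I(M) = [C(2,1)·p^1·(1−p)] / p^2 = 2·(1−p)/p = 42.69/100.00 = 0.4269
(1−p)/p = 0.4269/2 = 0.2135  ⇒  p = 1/(1 + 0.2135) = 0.8241
Gf-185: 82.41%, Gf-187: 17.59%.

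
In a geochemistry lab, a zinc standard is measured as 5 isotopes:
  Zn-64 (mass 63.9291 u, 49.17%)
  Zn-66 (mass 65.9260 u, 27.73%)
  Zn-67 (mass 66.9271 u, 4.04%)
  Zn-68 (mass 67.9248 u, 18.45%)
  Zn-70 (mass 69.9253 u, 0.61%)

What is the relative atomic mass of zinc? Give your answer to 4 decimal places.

65.3777 u

Ar = Σ fᵢ·mᵢ = 0.4917 × 63.9291 + 0.2773 × 65.9260 + 0.0404 × 66.9271 + 0.1845 × 67.9248 + 0.0061 × 69.9253
= 31.43394 + 18.28128 + 2.70385 + 12.53213 + 0.42654 = 65.37774 u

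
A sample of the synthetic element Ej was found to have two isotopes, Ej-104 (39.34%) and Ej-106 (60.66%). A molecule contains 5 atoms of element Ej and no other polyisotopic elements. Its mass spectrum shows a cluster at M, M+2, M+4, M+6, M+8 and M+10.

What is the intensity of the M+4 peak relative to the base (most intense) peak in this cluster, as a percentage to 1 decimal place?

64.9%

Term probabilities: M 0.0094, M+2 0.0726, M+4 0.2240, M+6 0.3454, M+8 0.2663, M+10 0.0821. Base peak = M+6.
P(M+6) = C(5,3) × 0.3934^2 × 0.6066^3 = 10 × 0.15476356 × 0.2232067 = 0.345443 (base)
P(M+4) = C(5,2) × 0.3934^3 × 0.6066^2 = 10 × 0.06088398 × 0.36796356 = 0.224031
Relative intensity = 0.224031 / 0.345443 × 100 = 64.9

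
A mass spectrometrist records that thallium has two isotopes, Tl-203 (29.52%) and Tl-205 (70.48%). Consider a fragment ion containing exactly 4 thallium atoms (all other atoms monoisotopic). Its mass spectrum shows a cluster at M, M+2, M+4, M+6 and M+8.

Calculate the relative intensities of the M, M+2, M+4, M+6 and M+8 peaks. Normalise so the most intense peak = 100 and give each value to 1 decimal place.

1.8 : 17.5 : 62.8 : 100.0 : 59.7

Each Tl atom is independently Tl-203 (p = 0.2952) or Tl-205 (q = 0.7048); the cluster is the binomial expansion (p + q)^4.
P(M) = 0.2952^4 = 0.007594
P(M+2) = 4 × 0.2952^3 × 0.7048^1 = 0.072523
P(M+4) = 6 × 0.2952^2 × 0.7048^2 = 0.259726
P(M+6) = 4 × 0.2952^1 × 0.7048^3 = 0.413403
P(M+8) = 0.7048^4 = 0.246754
The M+6 peak is largest (0.413403); scaling to 100 gives 1.8 : 17.5 : 62.8 : 100.0 : 59.7.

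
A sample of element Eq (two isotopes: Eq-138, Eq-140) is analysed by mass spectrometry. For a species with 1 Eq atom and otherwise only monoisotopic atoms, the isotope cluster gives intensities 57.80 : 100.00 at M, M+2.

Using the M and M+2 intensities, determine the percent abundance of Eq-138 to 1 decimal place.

36.6%

Write p for the Eq-138 fraction. I(M+2)/I(M) = [C(1,1)·p^0·(1−p)] / p^1 = 1·(1−p)/p = 100.00/57.80 = 1.7301
(1−p)/p = 1.7301/1 = 1.7301  ⇒  p = 1/(1 + 1.7301) = 0.3663
Eq-138: 36.6%, Eq-140: 63.4%.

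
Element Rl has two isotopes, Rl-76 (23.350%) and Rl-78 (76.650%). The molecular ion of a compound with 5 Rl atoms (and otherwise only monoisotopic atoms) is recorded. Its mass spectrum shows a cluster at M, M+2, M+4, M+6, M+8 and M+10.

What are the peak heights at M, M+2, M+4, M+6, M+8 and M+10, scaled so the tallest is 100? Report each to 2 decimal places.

0.17 : 2.83 : 18.56 : 60.93 : 100.00 : 65.65

Expanding (0.23350 + 0.76650)^5:
P(M) = 0.23350^5 = 0.000694
P(M+2) = 5 × 0.23350^4 × 0.76650^1 = 0.011393
P(M+4) = 10 × 0.23350^3 × 0.76650^2 = 0.074797
P(M+6) = 10 × 0.23350^2 × 0.76650^3 = 0.245533
P(M+8) = 5 × 0.23350^1 × 0.76650^4 = 0.403000
P(M+10) = 0.76650^5 = 0.264582
The M+8 peak is largest (0.403000); scaling to 100 gives 0.17 : 2.83 : 18.56 : 60.93 : 100.00 : 65.65.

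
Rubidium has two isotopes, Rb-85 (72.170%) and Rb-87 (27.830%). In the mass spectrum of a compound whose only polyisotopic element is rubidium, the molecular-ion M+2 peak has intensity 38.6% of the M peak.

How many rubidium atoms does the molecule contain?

1

For n independent Rb atoms, I(M+2)/I(M) = n · (abundance Rb-87) / (abundance Rb-85) = n · 0.27830/0.72170.
n = 0.386 × 0.72170/0.27830 = 1.00 ≈ 1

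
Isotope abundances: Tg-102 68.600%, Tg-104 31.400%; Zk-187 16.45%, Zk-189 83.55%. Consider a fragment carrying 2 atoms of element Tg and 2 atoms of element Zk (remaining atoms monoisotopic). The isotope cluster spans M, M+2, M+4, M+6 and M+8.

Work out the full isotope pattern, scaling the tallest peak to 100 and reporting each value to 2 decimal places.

2.83 : 31.37 : 100.00 : 72.92 : 15.31

Element Tg pattern (n=2): 0.470596 : 0.430808 : 0.098596
Element Zk pattern (n=2): 0.02706025 : 0.2748795 : 0.69806025
Convolve the two distributions (both contribute in 2-u steps):
  M: 0.470596×0.02706025 = 0.012734
  M+2: 0.470596×0.2748795 + 0.430808×0.02706025 = 0.141015
  M+4: 0.470596×0.69806025 + 0.430808×0.2748795 + 0.098596×0.02706025 = 0.449593
  M+6: 0.430808×0.69806025 + 0.098596×0.2748795 = 0.327832
  M+8: 0.098596×0.69806025 = 0.068826
Scale to base peak (0.449593) = 100: 2.83 : 31.37 : 100.00 : 72.92 : 15.31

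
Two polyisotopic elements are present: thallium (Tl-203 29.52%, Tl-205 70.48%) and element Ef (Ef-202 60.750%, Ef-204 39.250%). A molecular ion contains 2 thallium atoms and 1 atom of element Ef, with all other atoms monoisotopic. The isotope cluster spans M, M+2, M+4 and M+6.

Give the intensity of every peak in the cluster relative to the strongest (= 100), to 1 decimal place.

Thallium pattern (n=2): 0.08714304 : 0.41611392 : 0.49674304
Element Ef pattern (n=1): 0.6075 : 0.3925
Convolve the two distributions (both contribute in 2-u steps):
  M: 0.08714304×0.6075 = 0.052939
  M+2: 0.08714304×0.3925 + 0.41611392×0.6075 = 0.286993
  M+4: 0.41611392×0.3925 + 0.49674304×0.6075 = 0.465096
  M+6: 0.49674304×0.3925 = 0.194972
Scale to base peak (0.465096) = 100: 11.4 : 61.7 : 100.0 : 41.9

11.4 : 61.7 : 100.0 : 41.9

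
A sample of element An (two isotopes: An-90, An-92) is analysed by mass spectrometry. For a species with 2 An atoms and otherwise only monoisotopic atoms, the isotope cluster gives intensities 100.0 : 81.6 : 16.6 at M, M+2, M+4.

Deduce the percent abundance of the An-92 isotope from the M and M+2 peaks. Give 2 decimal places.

Let p = fractional abundance of An-90. I(M+2)/I(M) = [C(2,1)·p^1·(1−p)] / p^2 = 2·(1−p)/p = 81.6/100.0 = 0.8160
(1−p)/p = 0.8160/2 = 0.4080  ⇒  p = 1/(1 + 0.4080) = 0.7102
An-90: 71.02%, An-92: 28.98%.

28.98%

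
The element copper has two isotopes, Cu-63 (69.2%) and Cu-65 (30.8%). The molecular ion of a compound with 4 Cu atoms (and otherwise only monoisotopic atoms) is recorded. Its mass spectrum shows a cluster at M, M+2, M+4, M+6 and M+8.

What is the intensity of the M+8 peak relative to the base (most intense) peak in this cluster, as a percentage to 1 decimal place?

Term probabilities: M 0.2293, M+2 0.4083, M+4 0.2726, M+6 0.0809, M+8 0.0090. Base peak = M+2.
P(M+2) = C(4,1) × 0.692^3 × 0.308^1 = 4 × 0.33137389 × 0.3080 = 0.408253 (base)
P(M+8) = C(4,4) × 0.692^0 × 0.308^4 = 1 × 1.0000 × 0.00899918 = 0.008999
Relative intensity = 0.008999 / 0.408253 × 100 = 2.2

2.2%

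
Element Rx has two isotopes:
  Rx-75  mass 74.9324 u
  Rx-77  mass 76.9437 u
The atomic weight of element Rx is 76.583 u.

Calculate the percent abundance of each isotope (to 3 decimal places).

Let x be the fractional abundance of Rx-75; then Rx-77 has abundance 1 − x.
74.9324·x + 76.9437·(1 − x) = 76.583
(74.9324 − 76.9437)·x = 76.583 − 76.9437
x = -0.3607 / -2.0113 = 0.17934 → 17.934% Rx-75, 82.066% Rx-77.

Rx-75: 17.934%, Rx-77: 82.066%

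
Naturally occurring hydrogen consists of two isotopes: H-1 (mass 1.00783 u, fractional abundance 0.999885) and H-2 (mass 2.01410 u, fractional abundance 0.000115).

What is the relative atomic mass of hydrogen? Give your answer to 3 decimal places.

Average mass = Σ (abundance × isotope mass) = 0.999885 × 1.00783 + 0.000115 × 2.01410
= 1.007714 + 0.000232 = 1.007946 u

1.008 u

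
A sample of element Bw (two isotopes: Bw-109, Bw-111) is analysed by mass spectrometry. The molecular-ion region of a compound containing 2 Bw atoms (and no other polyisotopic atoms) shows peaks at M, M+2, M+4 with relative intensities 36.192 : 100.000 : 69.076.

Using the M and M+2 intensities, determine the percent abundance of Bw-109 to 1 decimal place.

42.0%

Let p = fractional abundance of Bw-109. I(M+2)/I(M) = [C(2,1)·p^1·(1−p)] / p^2 = 2·(1−p)/p = 100.000/36.192 = 2.7630
(1−p)/p = 2.7630/2 = 1.3815  ⇒  p = 1/(1 + 1.3815) = 0.4199
Bw-109: 42.0%, Bw-111: 58.0%.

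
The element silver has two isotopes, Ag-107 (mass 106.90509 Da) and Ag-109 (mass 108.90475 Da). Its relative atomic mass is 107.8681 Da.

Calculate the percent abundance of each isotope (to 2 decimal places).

Let x be the fractional abundance of Ag-107; then Ag-109 has abundance 1 − x.
106.90509·x + 108.90475·(1 − x) = 107.8681
(106.90509 − 108.90475)·x = 107.8681 − 108.90475
x = -1.03665 / -1.99966 = 0.51841 → 51.84% Ag-107, 48.16% Ag-109.

Ag-107: 51.84%, Ag-109: 48.16%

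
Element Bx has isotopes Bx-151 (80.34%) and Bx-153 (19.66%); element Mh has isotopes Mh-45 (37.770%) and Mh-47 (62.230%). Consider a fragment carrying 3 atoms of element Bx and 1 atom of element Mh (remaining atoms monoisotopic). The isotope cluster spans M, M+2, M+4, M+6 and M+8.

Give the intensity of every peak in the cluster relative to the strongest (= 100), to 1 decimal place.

Element Bx pattern (n=3): 0.51855578 : 0.38068733 : 0.09315799 : 0.0075989
Element Mh pattern (n=1): 0.3777 : 0.6223
Convolve the two distributions (both contribute in 2-u steps):
  M: 0.51855578×0.3777 = 0.195859
  M+2: 0.51855578×0.6223 + 0.38068733×0.3777 = 0.466483
  M+4: 0.38068733×0.6223 + 0.09315799×0.3777 = 0.272087
  M+6: 0.09315799×0.6223 + 0.0075989×0.3777 = 0.060842
  M+8: 0.0075989×0.6223 = 0.004729
Scale to base peak (0.466483) = 100: 42.0 : 100.0 : 58.3 : 13.0 : 1.0

42.0 : 100.0 : 58.3 : 13.0 : 1.0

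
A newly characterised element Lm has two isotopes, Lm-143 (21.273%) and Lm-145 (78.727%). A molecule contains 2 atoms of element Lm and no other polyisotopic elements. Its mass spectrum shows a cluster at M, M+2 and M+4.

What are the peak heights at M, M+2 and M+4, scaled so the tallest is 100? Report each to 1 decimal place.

Expanding (0.21273 + 0.78727)^2:
P(M) = 0.21273^2 = 0.045254
P(M+2) = 2 × 0.21273^1 × 0.78727^1 = 0.334952
P(M+4) = 0.78727^2 = 0.619794
The M+4 peak is largest (0.619794); scaling to 100 gives 7.3 : 54.0 : 100.0.

7.3 : 54.0 : 100.0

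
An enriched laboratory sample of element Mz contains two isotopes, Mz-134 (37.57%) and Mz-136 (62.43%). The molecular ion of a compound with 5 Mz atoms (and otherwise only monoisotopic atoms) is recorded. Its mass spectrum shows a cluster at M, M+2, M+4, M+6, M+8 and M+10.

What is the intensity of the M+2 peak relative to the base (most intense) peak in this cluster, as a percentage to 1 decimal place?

Term probabilities: M 0.0075, M+2 0.0622, M+4 0.2067, M+6 0.3434, M+8 0.2854, M+10 0.0948. Base peak = M+6.
P(M+6) = C(5,3) × 0.3757^2 × 0.6243^3 = 10 × 0.14115049 × 0.24332123 = 0.343449 (base)
P(M+2) = C(5,1) × 0.3757^4 × 0.6243^1 = 5 × 0.01992346 × 0.6243 = 0.062191
Relative intensity = 0.062191 / 0.343449 × 100 = 18.1

18.1%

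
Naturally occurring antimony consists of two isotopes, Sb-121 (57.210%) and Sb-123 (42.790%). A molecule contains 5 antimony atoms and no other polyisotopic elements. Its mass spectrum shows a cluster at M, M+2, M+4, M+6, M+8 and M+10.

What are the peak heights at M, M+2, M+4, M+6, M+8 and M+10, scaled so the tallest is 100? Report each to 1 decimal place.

Expanding (0.57210 + 0.42790)^5:
P(M) = 0.57210^5 = 0.061286
P(M+2) = 5 × 0.57210^4 × 0.42790^1 = 0.229192
P(M+4) = 10 × 0.57210^3 × 0.42790^2 = 0.342847
P(M+6) = 10 × 0.57210^2 × 0.42790^3 = 0.256431
P(M+8) = 5 × 0.57210^1 × 0.42790^4 = 0.095898
P(M+10) = 0.42790^5 = 0.014345
The M+4 peak is largest (0.342847); scaling to 100 gives 17.9 : 66.8 : 100.0 : 74.8 : 28.0 : 4.2.

17.9 : 66.8 : 100.0 : 74.8 : 28.0 : 4.2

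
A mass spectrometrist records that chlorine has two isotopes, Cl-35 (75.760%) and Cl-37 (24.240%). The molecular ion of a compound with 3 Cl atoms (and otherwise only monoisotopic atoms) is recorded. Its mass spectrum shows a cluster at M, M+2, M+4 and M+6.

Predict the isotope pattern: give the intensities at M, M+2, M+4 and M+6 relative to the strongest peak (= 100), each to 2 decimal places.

Each Cl atom is independently Cl-35 (p = 0.75760) or Cl-37 (q = 0.24240); the cluster is the binomial expansion (p + q)^3.
P(M) = 0.75760^3 = 0.434830
P(M+2) = 3 × 0.75760^2 × 0.24240^1 = 0.417382
P(M+4) = 3 × 0.75760^1 × 0.24240^2 = 0.133545
P(M+6) = 0.24240^3 = 0.014243
The M peak is largest (0.434830); scaling to 100 gives 100.00 : 95.99 : 30.71 : 3.28.

100.00 : 95.99 : 30.71 : 3.28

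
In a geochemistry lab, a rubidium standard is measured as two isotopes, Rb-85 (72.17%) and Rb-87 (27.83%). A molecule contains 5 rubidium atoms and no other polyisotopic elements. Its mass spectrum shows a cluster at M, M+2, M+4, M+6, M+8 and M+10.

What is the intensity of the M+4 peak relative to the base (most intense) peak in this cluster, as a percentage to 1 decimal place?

77.1%

Binomial terms of (0.7217 + 0.2783)^5: M 0.1958, M+2 0.3775, M+4 0.2911, M+6 0.1123, M+8 0.0216, M+10 0.0017 → M+2 is the base peak.
P(M+2) = C(5,1) × 0.7217^4 × 0.2783^1 = 5 × 0.27128565 × 0.2783 = 0.377494 (base)
P(M+4) = C(5,2) × 0.7217^3 × 0.2783^2 = 10 × 0.37589809 × 0.07745089 = 0.291136
Relative intensity = 0.291136 / 0.377494 × 100 = 77.1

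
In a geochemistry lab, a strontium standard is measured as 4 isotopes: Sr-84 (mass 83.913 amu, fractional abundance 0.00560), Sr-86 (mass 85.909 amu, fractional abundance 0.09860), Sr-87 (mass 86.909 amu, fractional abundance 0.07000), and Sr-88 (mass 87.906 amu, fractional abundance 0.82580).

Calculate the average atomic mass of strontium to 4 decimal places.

87.6169 amu

Ar = Σ fᵢ·mᵢ = 0.00560 × 83.913 + 0.09860 × 85.909 + 0.07000 × 86.909 + 0.82580 × 87.906
= 0.46991 + 8.47063 + 6.08363 + 72.59277 = 87.61694 amu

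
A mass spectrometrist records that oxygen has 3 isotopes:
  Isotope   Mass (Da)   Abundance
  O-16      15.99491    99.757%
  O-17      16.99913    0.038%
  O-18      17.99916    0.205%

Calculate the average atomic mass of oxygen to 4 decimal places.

15.9994 Da

Average mass = Σ (abundance × isotope mass) = 0.99757 × 15.99491 + 0.00038 × 16.99913 + 0.00205 × 17.99916
= 15.956042 + 0.006460 + 0.036898 = 15.999400 Da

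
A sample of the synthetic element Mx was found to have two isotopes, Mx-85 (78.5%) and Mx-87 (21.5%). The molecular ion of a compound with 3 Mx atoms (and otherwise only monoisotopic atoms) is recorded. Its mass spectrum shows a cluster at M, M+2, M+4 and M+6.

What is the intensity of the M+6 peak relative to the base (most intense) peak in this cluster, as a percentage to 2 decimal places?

2.05%

Binomial terms of (0.785 + 0.215)^3: M 0.4837, M+2 0.3975, M+4 0.1089, M+6 0.0099 → M is the base peak.
P(M) = C(3,0) × 0.785^3 × 0.215^0 = 1 × 0.48373663 × 1.0000 = 0.483737 (base)
P(M+6) = C(3,3) × 0.785^0 × 0.215^3 = 1 × 1.0000 × 0.00993837 = 0.009938
Relative intensity = 0.009938 / 0.483737 × 100 = 2.05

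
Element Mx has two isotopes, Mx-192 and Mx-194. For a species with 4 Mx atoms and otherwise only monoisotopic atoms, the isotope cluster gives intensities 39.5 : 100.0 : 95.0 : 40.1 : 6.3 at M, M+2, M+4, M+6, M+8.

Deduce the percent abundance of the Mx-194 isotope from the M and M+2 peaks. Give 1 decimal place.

Write p for the Mx-192 fraction. I(M+2)/I(M) = [C(4,1)·p^3·(1−p)] / p^4 = 4·(1−p)/p = 100.0/39.5 = 2.5316
(1−p)/p = 2.5316/4 = 0.6329  ⇒  p = 1/(1 + 0.6329) = 0.6124
Mx-192: 61.2%, Mx-194: 38.8%.

38.8%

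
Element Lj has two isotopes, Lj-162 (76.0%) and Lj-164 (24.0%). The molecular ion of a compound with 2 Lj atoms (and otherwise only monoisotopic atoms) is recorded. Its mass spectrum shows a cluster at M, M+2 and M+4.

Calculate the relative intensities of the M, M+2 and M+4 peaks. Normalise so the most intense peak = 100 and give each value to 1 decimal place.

100.0 : 63.2 : 10.0

The 2 Lj atoms are independent, so intensities follow the terms of (0.760 + 0.240)^2.
P(M) = 0.760^2 = 0.577600
P(M+2) = 2 × 0.760^1 × 0.240^1 = 0.364800
P(M+4) = 0.240^2 = 0.057600
The M peak is largest (0.577600); scaling to 100 gives 100.0 : 63.2 : 10.0.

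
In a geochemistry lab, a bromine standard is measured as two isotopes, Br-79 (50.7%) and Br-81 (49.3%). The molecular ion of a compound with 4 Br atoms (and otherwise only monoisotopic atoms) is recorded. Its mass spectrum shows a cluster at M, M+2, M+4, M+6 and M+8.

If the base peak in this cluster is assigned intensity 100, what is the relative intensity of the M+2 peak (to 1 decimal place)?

Binomial terms of (0.507 + 0.493)^4: M 0.0661, M+2 0.2570, M+4 0.3749, M+6 0.2430, M+8 0.0591 → M+4 is the base peak.
P(M+4) = C(4,2) × 0.507^2 × 0.493^2 = 6 × 0.257049 × 0.243049 = 0.374853 (base)
P(M+2) = C(4,1) × 0.507^3 × 0.493^1 = 4 × 0.13032384 × 0.4930 = 0.256999
Relative intensity = 0.256999 / 0.374853 × 100 = 68.6

68.6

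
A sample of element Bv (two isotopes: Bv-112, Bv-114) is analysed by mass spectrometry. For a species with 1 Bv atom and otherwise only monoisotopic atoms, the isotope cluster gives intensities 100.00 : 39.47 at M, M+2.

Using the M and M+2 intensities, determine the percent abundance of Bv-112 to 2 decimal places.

If p is the fraction of Bv that is Bv-112, then I(M+2)/I(M) = [C(1,1)·p^0·(1−p)] / p^1 = 1·(1−p)/p = 39.47/100.00 = 0.3947
(1−p)/p = 0.3947/1 = 0.3947  ⇒  p = 1/(1 + 0.3947) = 0.7170
Bv-112: 71.70%, Bv-114: 28.30%.

71.70%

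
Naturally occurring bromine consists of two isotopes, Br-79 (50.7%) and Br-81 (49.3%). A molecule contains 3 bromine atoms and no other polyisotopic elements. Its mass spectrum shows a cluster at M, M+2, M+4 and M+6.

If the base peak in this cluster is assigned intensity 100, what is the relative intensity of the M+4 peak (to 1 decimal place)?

Term probabilities: M 0.1303, M+2 0.3802, M+4 0.3697, M+6 0.1198. Base peak = M+2.
P(M+2) = C(3,1) × 0.507^2 × 0.493^1 = 3 × 0.257049 × 0.4930 = 0.380175 (base)
P(M+4) = C(3,2) × 0.507^1 × 0.493^2 = 3 × 0.5070 × 0.243049 = 0.369678
Relative intensity = 0.369678 / 0.380175 × 100 = 97.2

97.2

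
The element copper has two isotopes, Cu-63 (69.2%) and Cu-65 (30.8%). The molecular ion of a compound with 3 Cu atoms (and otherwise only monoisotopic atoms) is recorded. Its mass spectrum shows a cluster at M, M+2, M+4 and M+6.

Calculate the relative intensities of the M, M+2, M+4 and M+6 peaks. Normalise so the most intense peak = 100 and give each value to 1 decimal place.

The 3 Cu atoms are independent, so intensities follow the terms of (0.692 + 0.308)^3.
P(M) = 0.692^3 = 0.331374
P(M+2) = 3 × 0.692^2 × 0.308^1 = 0.442470
P(M+4) = 3 × 0.692^1 × 0.308^2 = 0.196938
P(M+6) = 0.308^3 = 0.029218
The M+2 peak is largest (0.442470); scaling to 100 gives 74.9 : 100.0 : 44.5 : 6.6.

74.9 : 100.0 : 44.5 : 6.6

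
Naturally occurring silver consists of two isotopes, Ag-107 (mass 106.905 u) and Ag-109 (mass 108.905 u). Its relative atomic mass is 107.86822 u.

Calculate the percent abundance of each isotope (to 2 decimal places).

Ag-107: 51.84%, Ag-109: 48.16%

With x = fraction of Ag-107 (so Ag-109 is 1 − x):
106.905·x + 108.905·(1 − x) = 107.86822
(106.905 − 108.905)·x = 107.86822 − 108.905
x = -1.03678 / -2.000 = 0.51839 → 51.84% Ag-107, 48.16% Ag-109.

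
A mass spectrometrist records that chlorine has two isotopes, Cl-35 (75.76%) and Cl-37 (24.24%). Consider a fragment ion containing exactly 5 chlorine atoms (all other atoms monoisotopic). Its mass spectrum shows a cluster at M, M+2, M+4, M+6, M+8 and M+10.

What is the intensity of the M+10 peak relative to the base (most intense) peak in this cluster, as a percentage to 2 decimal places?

0.21%

(0.7576 + 0.2424)^5 gives M 0.2496, M+2 0.3993, M+4 0.2555, M+6 0.0817, M+8 0.0131, M+10 0.0008; the largest is M+2.
P(M+2) = C(5,1) × 0.7576^4 × 0.2424^1 = 5 × 0.32942751 × 0.2424 = 0.399266 (base)
P(M+10) = C(5,5) × 0.7576^0 × 0.2424^5 = 1 × 1.0000 × 0.00083688 = 0.000837
Relative intensity = 0.000837 / 0.399266 × 100 = 0.21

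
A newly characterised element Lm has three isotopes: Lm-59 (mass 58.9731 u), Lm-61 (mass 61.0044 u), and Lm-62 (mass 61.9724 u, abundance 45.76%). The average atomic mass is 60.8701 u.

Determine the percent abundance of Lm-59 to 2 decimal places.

28.42%

The remaining 54.24% is split between Lm-59 (fraction x) and Lm-61 (fraction 0.5424 − x).
Substituting: 58.9731x + 61.0044(0.5424 − x) = 32.51152976
(58.9731 − 61.0044)x = -0.5772568  ⇒  x = 0.28418, y = 0.25822
Lm-59: 28.42%, Lm-61: 25.82%.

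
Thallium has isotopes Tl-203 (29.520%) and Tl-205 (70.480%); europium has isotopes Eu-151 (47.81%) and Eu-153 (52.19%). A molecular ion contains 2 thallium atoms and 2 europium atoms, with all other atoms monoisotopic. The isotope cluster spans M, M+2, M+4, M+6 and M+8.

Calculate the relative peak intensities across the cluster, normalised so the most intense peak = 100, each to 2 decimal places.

Thallium pattern (n=2): 0.08714304 : 0.41611392 : 0.49674304
Europium pattern (n=2): 0.22857961 : 0.49904078 : 0.27237961
Convolve the two distributions (both contribute in 2-u steps):
  M: 0.08714304×0.22857961 = 0.019919
  M+2: 0.08714304×0.49904078 + 0.41611392×0.22857961 = 0.138603
  M+4: 0.08714304×0.27237961 + 0.41611392×0.49904078 + 0.49674304×0.22857961 = 0.344939
  M+6: 0.41611392×0.27237961 + 0.49674304×0.49904078 = 0.361236
  M+8: 0.49674304×0.27237961 = 0.135303
Scale to base peak (0.361236) = 100: 5.51 : 38.37 : 95.49 : 100.00 : 37.46

5.51 : 38.37 : 95.49 : 100.00 : 37.46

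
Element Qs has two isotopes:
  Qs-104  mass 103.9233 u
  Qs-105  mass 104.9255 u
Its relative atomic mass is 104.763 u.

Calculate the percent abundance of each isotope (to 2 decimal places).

Qs-104: 16.21%, Qs-105: 83.79%

With x = fraction of Qs-104 (so Qs-105 is 1 − x):
103.9233·x + 104.9255·(1 − x) = 104.763
(103.9233 − 104.9255)·x = 104.763 − 104.9255
x = -0.1625 / -1.0022 = 0.16214 → 16.21% Qs-104, 83.79% Qs-105.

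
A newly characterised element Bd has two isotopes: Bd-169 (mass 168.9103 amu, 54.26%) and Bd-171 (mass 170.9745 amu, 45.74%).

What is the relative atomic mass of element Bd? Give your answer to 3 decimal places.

169.854 amu

Ar = Σ fᵢ·mᵢ = 0.5426 × 168.9103 + 0.4574 × 170.9745
= 91.65073 + 78.20374 = 169.85447 amu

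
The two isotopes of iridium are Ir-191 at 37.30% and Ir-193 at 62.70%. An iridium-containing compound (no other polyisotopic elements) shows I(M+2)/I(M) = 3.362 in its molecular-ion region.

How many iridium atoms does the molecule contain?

2

With n Ir atoms, P(M+2)/P(M) = C(n,1)·p^(n−1)q / p^n = n·q/p = n · 0.6270/0.3730.
n = 3.362 × 0.3730/0.6270 = 2.00 ≈ 2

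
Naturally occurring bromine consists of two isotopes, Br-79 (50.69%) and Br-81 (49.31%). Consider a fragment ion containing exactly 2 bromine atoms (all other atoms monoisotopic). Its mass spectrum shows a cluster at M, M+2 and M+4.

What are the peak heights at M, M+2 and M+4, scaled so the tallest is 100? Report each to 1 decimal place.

Each Br atom is independently Br-79 (p = 0.5069) or Br-81 (q = 0.4931); the cluster is the binomial expansion (p + q)^2.
P(M) = 0.5069^2 = 0.256948
P(M+2) = 2 × 0.5069^1 × 0.4931^1 = 0.499905
P(M+4) = 0.4931^2 = 0.243148
The M+2 peak is largest (0.499905); scaling to 100 gives 51.4 : 100.0 : 48.6.

51.4 : 100.0 : 48.6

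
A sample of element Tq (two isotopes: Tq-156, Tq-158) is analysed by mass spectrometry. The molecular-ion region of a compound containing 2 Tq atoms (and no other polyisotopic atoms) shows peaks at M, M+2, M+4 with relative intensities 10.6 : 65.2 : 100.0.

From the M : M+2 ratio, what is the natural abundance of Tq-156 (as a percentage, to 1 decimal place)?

24.5%

Write p for the Tq-156 fraction. I(M+2)/I(M) = [C(2,1)·p^1·(1−p)] / p^2 = 2·(1−p)/p = 65.2/10.6 = 6.1509
(1−p)/p = 6.1509/2 = 3.0755  ⇒  p = 1/(1 + 3.0755) = 0.2454
Tq-156: 24.5%, Tq-158: 75.5%.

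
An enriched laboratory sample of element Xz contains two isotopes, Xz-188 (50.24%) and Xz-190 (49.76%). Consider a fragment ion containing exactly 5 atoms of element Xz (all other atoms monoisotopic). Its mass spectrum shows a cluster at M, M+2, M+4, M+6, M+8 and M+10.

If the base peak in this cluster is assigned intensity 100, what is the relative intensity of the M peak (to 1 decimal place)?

10.2

Term probabilities: M 0.0320, M+2 0.1585, M+4 0.3140, M+6 0.3110, M+8 0.1540, M+10 0.0305. Base peak = M+4.
P(M+4) = C(5,2) × 0.5024^3 × 0.4976^2 = 10 × 0.12680865 × 0.24760576 = 0.313986 (base)
P(M) = C(5,0) × 0.5024^5 × 0.4976^0 = 1 × 0.03200723 × 1.0000 = 0.032007
Relative intensity = 0.032007 / 0.313986 × 100 = 10.2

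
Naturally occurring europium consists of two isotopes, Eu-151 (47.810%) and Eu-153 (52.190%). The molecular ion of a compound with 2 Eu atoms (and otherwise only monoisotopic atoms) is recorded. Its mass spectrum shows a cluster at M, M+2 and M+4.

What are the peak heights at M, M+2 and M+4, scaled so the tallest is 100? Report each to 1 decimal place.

45.8 : 100.0 : 54.6

The 2 Eu atoms are independent, so intensities follow the terms of (0.47810 + 0.52190)^2.
P(M) = 0.47810^2 = 0.228580
P(M+2) = 2 × 0.47810^1 × 0.52190^1 = 0.499041
P(M+4) = 0.52190^2 = 0.272380
The M+2 peak is largest (0.499041); scaling to 100 gives 45.8 : 100.0 : 54.6.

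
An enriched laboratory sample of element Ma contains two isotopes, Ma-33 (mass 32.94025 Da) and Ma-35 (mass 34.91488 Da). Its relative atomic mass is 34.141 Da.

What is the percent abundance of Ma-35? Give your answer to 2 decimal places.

Let x be the fractional abundance of Ma-33; then Ma-35 has abundance 1 − x.
32.94025·x + 34.91488·(1 − x) = 34.141
(32.94025 − 34.91488)·x = 34.141 − 34.91488
x = -0.77388 / -1.97463 = 0.39191 → 39.19% Ma-33, 60.81% Ma-35.

60.81%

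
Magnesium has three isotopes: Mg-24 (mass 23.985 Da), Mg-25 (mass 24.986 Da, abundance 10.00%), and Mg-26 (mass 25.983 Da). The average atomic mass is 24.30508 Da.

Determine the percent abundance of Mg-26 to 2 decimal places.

The remaining 90.00% is split between Mg-24 (fraction x) and Mg-26 (fraction 0.9000 − x).
Substituting: 23.985x + 25.983(0.9000 − x) = 21.80648
(23.985 − 25.983)x = -1.57822  ⇒  x = 0.78990, y = 0.11010
Mg-24: 78.99%, Mg-26: 11.01%.

11.01%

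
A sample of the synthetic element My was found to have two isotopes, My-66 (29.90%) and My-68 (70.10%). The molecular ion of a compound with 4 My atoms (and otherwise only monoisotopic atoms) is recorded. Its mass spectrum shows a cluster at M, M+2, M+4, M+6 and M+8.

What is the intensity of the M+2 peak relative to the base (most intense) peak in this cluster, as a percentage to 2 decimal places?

Term probabilities: M 0.0080, M+2 0.0750, M+4 0.2636, M+6 0.4120, M+8 0.2415. Base peak = M+6.
P(M+6) = C(4,3) × 0.2990^1 × 0.7010^3 = 4 × 0.2990 × 0.3444721 = 0.411989 (base)
P(M+2) = C(4,1) × 0.2990^3 × 0.7010^1 = 4 × 0.0267309 × 0.7010 = 0.074953
Relative intensity = 0.074953 / 0.411989 × 100 = 18.19

18.19%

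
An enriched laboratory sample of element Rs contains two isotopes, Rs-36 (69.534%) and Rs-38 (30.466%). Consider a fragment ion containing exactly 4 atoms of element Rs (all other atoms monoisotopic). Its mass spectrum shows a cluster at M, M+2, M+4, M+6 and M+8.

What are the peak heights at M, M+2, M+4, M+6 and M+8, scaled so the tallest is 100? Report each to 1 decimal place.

The 4 Rs atoms are independent, so intensities follow the terms of (0.69534 + 0.30466)^4.
P(M) = 0.69534^4 = 0.233770
P(M+2) = 4 × 0.69534^3 × 0.30466^1 = 0.409701
P(M+4) = 6 × 0.69534^2 × 0.30466^2 = 0.269263
P(M+6) = 4 × 0.69534^1 × 0.30466^3 = 0.078651
P(M+8) = 0.30466^4 = 0.008615
The M+2 peak is largest (0.409701); scaling to 100 gives 57.1 : 100.0 : 65.7 : 19.2 : 2.1.

57.1 : 100.0 : 65.7 : 19.2 : 2.1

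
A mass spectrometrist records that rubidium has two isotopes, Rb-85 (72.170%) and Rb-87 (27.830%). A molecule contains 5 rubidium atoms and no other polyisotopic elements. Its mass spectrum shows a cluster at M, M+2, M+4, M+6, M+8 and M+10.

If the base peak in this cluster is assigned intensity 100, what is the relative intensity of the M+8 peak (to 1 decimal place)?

Binomial terms of (0.72170 + 0.27830)^5: M 0.1958, M+2 0.3775, M+4 0.2911, M+6 0.1123, M+8 0.0216, M+10 0.0017 → M+2 is the base peak.
P(M+2) = C(5,1) × 0.72170^4 × 0.27830^1 = 5 × 0.27128565 × 0.2783 = 0.377494 (base)
P(M+8) = C(5,4) × 0.72170^1 × 0.27830^4 = 5 × 0.7217 × 0.00599864 = 0.021646
Relative intensity = 0.021646 / 0.377494 × 100 = 5.7

5.7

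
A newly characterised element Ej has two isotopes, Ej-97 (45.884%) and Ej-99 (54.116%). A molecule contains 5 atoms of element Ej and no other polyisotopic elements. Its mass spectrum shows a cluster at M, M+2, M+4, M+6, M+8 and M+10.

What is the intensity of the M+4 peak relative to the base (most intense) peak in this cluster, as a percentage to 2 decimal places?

(0.45884 + 0.54116)^5 gives M 0.0203, M+2 0.1199, M+4 0.2829, M+6 0.3337, M+8 0.1968, M+10 0.0464; the largest is M+6.
P(M+6) = C(5,3) × 0.45884^2 × 0.54116^3 = 10 × 0.21053415 × 0.15848095 = 0.333657 (base)
P(M+4) = C(5,2) × 0.45884^3 × 0.54116^2 = 10 × 0.09660149 × 0.29285415 = 0.282901
Relative intensity = 0.282901 / 0.333657 × 100 = 84.79

84.79%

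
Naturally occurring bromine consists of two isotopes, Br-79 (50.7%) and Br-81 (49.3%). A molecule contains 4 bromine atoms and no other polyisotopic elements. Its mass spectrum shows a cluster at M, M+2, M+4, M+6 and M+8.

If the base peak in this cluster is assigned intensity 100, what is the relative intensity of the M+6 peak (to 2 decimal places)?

(0.507 + 0.493)^4 gives M 0.0661, M+2 0.2570, M+4 0.3749, M+6 0.2430, M+8 0.0591; the largest is M+4.
P(M+4) = C(4,2) × 0.507^2 × 0.493^2 = 6 × 0.257049 × 0.243049 = 0.374853 (base)
P(M+6) = C(4,3) × 0.507^1 × 0.493^3 = 4 × 0.5070 × 0.11982316 = 0.243001
Relative intensity = 0.243001 / 0.374853 × 100 = 64.83

64.83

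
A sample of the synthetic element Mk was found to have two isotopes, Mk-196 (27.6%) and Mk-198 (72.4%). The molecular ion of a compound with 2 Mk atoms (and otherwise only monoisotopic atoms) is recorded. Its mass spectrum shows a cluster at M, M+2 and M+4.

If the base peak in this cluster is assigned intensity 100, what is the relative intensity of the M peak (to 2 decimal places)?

Term probabilities: M 0.0762, M+2 0.3996, M+4 0.5242. Base peak = M+4.
P(M+4) = C(2,2) × 0.276^0 × 0.724^2 = 1 × 1.0000 × 0.524176 = 0.524176 (base)
P(M) = C(2,0) × 0.276^2 × 0.724^0 = 1 × 0.076176 × 1.0000 = 0.076176
Relative intensity = 0.076176 / 0.524176 × 100 = 14.53

14.53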